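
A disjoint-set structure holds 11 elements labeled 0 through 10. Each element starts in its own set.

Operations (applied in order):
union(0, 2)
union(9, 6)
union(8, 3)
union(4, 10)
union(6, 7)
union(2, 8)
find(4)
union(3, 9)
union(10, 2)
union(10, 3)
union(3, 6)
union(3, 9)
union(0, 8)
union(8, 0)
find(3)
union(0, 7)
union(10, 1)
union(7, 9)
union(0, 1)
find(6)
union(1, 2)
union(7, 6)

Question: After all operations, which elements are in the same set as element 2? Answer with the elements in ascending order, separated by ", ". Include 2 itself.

Step 1: union(0, 2) -> merged; set of 0 now {0, 2}
Step 2: union(9, 6) -> merged; set of 9 now {6, 9}
Step 3: union(8, 3) -> merged; set of 8 now {3, 8}
Step 4: union(4, 10) -> merged; set of 4 now {4, 10}
Step 5: union(6, 7) -> merged; set of 6 now {6, 7, 9}
Step 6: union(2, 8) -> merged; set of 2 now {0, 2, 3, 8}
Step 7: find(4) -> no change; set of 4 is {4, 10}
Step 8: union(3, 9) -> merged; set of 3 now {0, 2, 3, 6, 7, 8, 9}
Step 9: union(10, 2) -> merged; set of 10 now {0, 2, 3, 4, 6, 7, 8, 9, 10}
Step 10: union(10, 3) -> already same set; set of 10 now {0, 2, 3, 4, 6, 7, 8, 9, 10}
Step 11: union(3, 6) -> already same set; set of 3 now {0, 2, 3, 4, 6, 7, 8, 9, 10}
Step 12: union(3, 9) -> already same set; set of 3 now {0, 2, 3, 4, 6, 7, 8, 9, 10}
Step 13: union(0, 8) -> already same set; set of 0 now {0, 2, 3, 4, 6, 7, 8, 9, 10}
Step 14: union(8, 0) -> already same set; set of 8 now {0, 2, 3, 4, 6, 7, 8, 9, 10}
Step 15: find(3) -> no change; set of 3 is {0, 2, 3, 4, 6, 7, 8, 9, 10}
Step 16: union(0, 7) -> already same set; set of 0 now {0, 2, 3, 4, 6, 7, 8, 9, 10}
Step 17: union(10, 1) -> merged; set of 10 now {0, 1, 2, 3, 4, 6, 7, 8, 9, 10}
Step 18: union(7, 9) -> already same set; set of 7 now {0, 1, 2, 3, 4, 6, 7, 8, 9, 10}
Step 19: union(0, 1) -> already same set; set of 0 now {0, 1, 2, 3, 4, 6, 7, 8, 9, 10}
Step 20: find(6) -> no change; set of 6 is {0, 1, 2, 3, 4, 6, 7, 8, 9, 10}
Step 21: union(1, 2) -> already same set; set of 1 now {0, 1, 2, 3, 4, 6, 7, 8, 9, 10}
Step 22: union(7, 6) -> already same set; set of 7 now {0, 1, 2, 3, 4, 6, 7, 8, 9, 10}
Component of 2: {0, 1, 2, 3, 4, 6, 7, 8, 9, 10}

Answer: 0, 1, 2, 3, 4, 6, 7, 8, 9, 10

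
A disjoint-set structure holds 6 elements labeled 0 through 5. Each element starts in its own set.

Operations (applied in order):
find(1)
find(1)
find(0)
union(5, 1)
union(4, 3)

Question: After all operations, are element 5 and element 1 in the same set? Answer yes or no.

Answer: yes

Derivation:
Step 1: find(1) -> no change; set of 1 is {1}
Step 2: find(1) -> no change; set of 1 is {1}
Step 3: find(0) -> no change; set of 0 is {0}
Step 4: union(5, 1) -> merged; set of 5 now {1, 5}
Step 5: union(4, 3) -> merged; set of 4 now {3, 4}
Set of 5: {1, 5}; 1 is a member.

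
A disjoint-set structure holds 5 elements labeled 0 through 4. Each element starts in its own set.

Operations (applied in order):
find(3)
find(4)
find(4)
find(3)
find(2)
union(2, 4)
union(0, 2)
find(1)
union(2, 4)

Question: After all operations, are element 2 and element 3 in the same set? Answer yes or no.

Answer: no

Derivation:
Step 1: find(3) -> no change; set of 3 is {3}
Step 2: find(4) -> no change; set of 4 is {4}
Step 3: find(4) -> no change; set of 4 is {4}
Step 4: find(3) -> no change; set of 3 is {3}
Step 5: find(2) -> no change; set of 2 is {2}
Step 6: union(2, 4) -> merged; set of 2 now {2, 4}
Step 7: union(0, 2) -> merged; set of 0 now {0, 2, 4}
Step 8: find(1) -> no change; set of 1 is {1}
Step 9: union(2, 4) -> already same set; set of 2 now {0, 2, 4}
Set of 2: {0, 2, 4}; 3 is not a member.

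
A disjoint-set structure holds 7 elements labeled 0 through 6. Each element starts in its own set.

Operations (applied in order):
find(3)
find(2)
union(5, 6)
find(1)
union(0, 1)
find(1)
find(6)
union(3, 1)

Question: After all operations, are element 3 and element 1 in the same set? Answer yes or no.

Step 1: find(3) -> no change; set of 3 is {3}
Step 2: find(2) -> no change; set of 2 is {2}
Step 3: union(5, 6) -> merged; set of 5 now {5, 6}
Step 4: find(1) -> no change; set of 1 is {1}
Step 5: union(0, 1) -> merged; set of 0 now {0, 1}
Step 6: find(1) -> no change; set of 1 is {0, 1}
Step 7: find(6) -> no change; set of 6 is {5, 6}
Step 8: union(3, 1) -> merged; set of 3 now {0, 1, 3}
Set of 3: {0, 1, 3}; 1 is a member.

Answer: yes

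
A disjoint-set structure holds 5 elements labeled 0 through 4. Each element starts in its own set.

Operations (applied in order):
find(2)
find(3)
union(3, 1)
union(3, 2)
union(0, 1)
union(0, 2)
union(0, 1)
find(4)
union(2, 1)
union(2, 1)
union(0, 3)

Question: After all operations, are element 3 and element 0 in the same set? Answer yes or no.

Answer: yes

Derivation:
Step 1: find(2) -> no change; set of 2 is {2}
Step 2: find(3) -> no change; set of 3 is {3}
Step 3: union(3, 1) -> merged; set of 3 now {1, 3}
Step 4: union(3, 2) -> merged; set of 3 now {1, 2, 3}
Step 5: union(0, 1) -> merged; set of 0 now {0, 1, 2, 3}
Step 6: union(0, 2) -> already same set; set of 0 now {0, 1, 2, 3}
Step 7: union(0, 1) -> already same set; set of 0 now {0, 1, 2, 3}
Step 8: find(4) -> no change; set of 4 is {4}
Step 9: union(2, 1) -> already same set; set of 2 now {0, 1, 2, 3}
Step 10: union(2, 1) -> already same set; set of 2 now {0, 1, 2, 3}
Step 11: union(0, 3) -> already same set; set of 0 now {0, 1, 2, 3}
Set of 3: {0, 1, 2, 3}; 0 is a member.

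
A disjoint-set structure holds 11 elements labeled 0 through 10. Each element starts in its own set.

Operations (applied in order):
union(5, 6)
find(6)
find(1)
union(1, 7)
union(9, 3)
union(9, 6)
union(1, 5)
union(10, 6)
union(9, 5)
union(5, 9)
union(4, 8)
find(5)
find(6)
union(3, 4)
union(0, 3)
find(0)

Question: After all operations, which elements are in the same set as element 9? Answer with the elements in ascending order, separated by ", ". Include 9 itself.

Step 1: union(5, 6) -> merged; set of 5 now {5, 6}
Step 2: find(6) -> no change; set of 6 is {5, 6}
Step 3: find(1) -> no change; set of 1 is {1}
Step 4: union(1, 7) -> merged; set of 1 now {1, 7}
Step 5: union(9, 3) -> merged; set of 9 now {3, 9}
Step 6: union(9, 6) -> merged; set of 9 now {3, 5, 6, 9}
Step 7: union(1, 5) -> merged; set of 1 now {1, 3, 5, 6, 7, 9}
Step 8: union(10, 6) -> merged; set of 10 now {1, 3, 5, 6, 7, 9, 10}
Step 9: union(9, 5) -> already same set; set of 9 now {1, 3, 5, 6, 7, 9, 10}
Step 10: union(5, 9) -> already same set; set of 5 now {1, 3, 5, 6, 7, 9, 10}
Step 11: union(4, 8) -> merged; set of 4 now {4, 8}
Step 12: find(5) -> no change; set of 5 is {1, 3, 5, 6, 7, 9, 10}
Step 13: find(6) -> no change; set of 6 is {1, 3, 5, 6, 7, 9, 10}
Step 14: union(3, 4) -> merged; set of 3 now {1, 3, 4, 5, 6, 7, 8, 9, 10}
Step 15: union(0, 3) -> merged; set of 0 now {0, 1, 3, 4, 5, 6, 7, 8, 9, 10}
Step 16: find(0) -> no change; set of 0 is {0, 1, 3, 4, 5, 6, 7, 8, 9, 10}
Component of 9: {0, 1, 3, 4, 5, 6, 7, 8, 9, 10}

Answer: 0, 1, 3, 4, 5, 6, 7, 8, 9, 10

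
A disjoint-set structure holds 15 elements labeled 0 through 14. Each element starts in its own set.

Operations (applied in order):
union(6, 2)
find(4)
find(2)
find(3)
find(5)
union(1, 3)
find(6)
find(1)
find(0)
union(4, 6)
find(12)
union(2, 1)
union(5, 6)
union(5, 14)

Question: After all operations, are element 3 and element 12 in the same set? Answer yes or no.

Answer: no

Derivation:
Step 1: union(6, 2) -> merged; set of 6 now {2, 6}
Step 2: find(4) -> no change; set of 4 is {4}
Step 3: find(2) -> no change; set of 2 is {2, 6}
Step 4: find(3) -> no change; set of 3 is {3}
Step 5: find(5) -> no change; set of 5 is {5}
Step 6: union(1, 3) -> merged; set of 1 now {1, 3}
Step 7: find(6) -> no change; set of 6 is {2, 6}
Step 8: find(1) -> no change; set of 1 is {1, 3}
Step 9: find(0) -> no change; set of 0 is {0}
Step 10: union(4, 6) -> merged; set of 4 now {2, 4, 6}
Step 11: find(12) -> no change; set of 12 is {12}
Step 12: union(2, 1) -> merged; set of 2 now {1, 2, 3, 4, 6}
Step 13: union(5, 6) -> merged; set of 5 now {1, 2, 3, 4, 5, 6}
Step 14: union(5, 14) -> merged; set of 5 now {1, 2, 3, 4, 5, 6, 14}
Set of 3: {1, 2, 3, 4, 5, 6, 14}; 12 is not a member.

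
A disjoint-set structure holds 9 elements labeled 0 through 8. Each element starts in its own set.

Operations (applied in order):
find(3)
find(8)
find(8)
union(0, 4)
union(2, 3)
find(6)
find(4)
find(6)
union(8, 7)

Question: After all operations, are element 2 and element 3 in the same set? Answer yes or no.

Step 1: find(3) -> no change; set of 3 is {3}
Step 2: find(8) -> no change; set of 8 is {8}
Step 3: find(8) -> no change; set of 8 is {8}
Step 4: union(0, 4) -> merged; set of 0 now {0, 4}
Step 5: union(2, 3) -> merged; set of 2 now {2, 3}
Step 6: find(6) -> no change; set of 6 is {6}
Step 7: find(4) -> no change; set of 4 is {0, 4}
Step 8: find(6) -> no change; set of 6 is {6}
Step 9: union(8, 7) -> merged; set of 8 now {7, 8}
Set of 2: {2, 3}; 3 is a member.

Answer: yes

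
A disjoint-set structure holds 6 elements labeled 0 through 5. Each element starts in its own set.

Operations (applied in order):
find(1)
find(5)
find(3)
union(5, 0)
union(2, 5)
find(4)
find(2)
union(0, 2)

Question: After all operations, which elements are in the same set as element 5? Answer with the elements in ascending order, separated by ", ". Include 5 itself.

Answer: 0, 2, 5

Derivation:
Step 1: find(1) -> no change; set of 1 is {1}
Step 2: find(5) -> no change; set of 5 is {5}
Step 3: find(3) -> no change; set of 3 is {3}
Step 4: union(5, 0) -> merged; set of 5 now {0, 5}
Step 5: union(2, 5) -> merged; set of 2 now {0, 2, 5}
Step 6: find(4) -> no change; set of 4 is {4}
Step 7: find(2) -> no change; set of 2 is {0, 2, 5}
Step 8: union(0, 2) -> already same set; set of 0 now {0, 2, 5}
Component of 5: {0, 2, 5}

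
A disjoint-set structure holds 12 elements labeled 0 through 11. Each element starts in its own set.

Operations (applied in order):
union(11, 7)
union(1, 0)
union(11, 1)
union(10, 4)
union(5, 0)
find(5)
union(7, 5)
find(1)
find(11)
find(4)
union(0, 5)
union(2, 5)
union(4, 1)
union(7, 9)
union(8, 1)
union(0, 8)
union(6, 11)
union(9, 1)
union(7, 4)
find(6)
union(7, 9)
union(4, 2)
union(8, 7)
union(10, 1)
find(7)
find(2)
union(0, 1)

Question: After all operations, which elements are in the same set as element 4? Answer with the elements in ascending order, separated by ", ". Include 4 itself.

Answer: 0, 1, 2, 4, 5, 6, 7, 8, 9, 10, 11

Derivation:
Step 1: union(11, 7) -> merged; set of 11 now {7, 11}
Step 2: union(1, 0) -> merged; set of 1 now {0, 1}
Step 3: union(11, 1) -> merged; set of 11 now {0, 1, 7, 11}
Step 4: union(10, 4) -> merged; set of 10 now {4, 10}
Step 5: union(5, 0) -> merged; set of 5 now {0, 1, 5, 7, 11}
Step 6: find(5) -> no change; set of 5 is {0, 1, 5, 7, 11}
Step 7: union(7, 5) -> already same set; set of 7 now {0, 1, 5, 7, 11}
Step 8: find(1) -> no change; set of 1 is {0, 1, 5, 7, 11}
Step 9: find(11) -> no change; set of 11 is {0, 1, 5, 7, 11}
Step 10: find(4) -> no change; set of 4 is {4, 10}
Step 11: union(0, 5) -> already same set; set of 0 now {0, 1, 5, 7, 11}
Step 12: union(2, 5) -> merged; set of 2 now {0, 1, 2, 5, 7, 11}
Step 13: union(4, 1) -> merged; set of 4 now {0, 1, 2, 4, 5, 7, 10, 11}
Step 14: union(7, 9) -> merged; set of 7 now {0, 1, 2, 4, 5, 7, 9, 10, 11}
Step 15: union(8, 1) -> merged; set of 8 now {0, 1, 2, 4, 5, 7, 8, 9, 10, 11}
Step 16: union(0, 8) -> already same set; set of 0 now {0, 1, 2, 4, 5, 7, 8, 9, 10, 11}
Step 17: union(6, 11) -> merged; set of 6 now {0, 1, 2, 4, 5, 6, 7, 8, 9, 10, 11}
Step 18: union(9, 1) -> already same set; set of 9 now {0, 1, 2, 4, 5, 6, 7, 8, 9, 10, 11}
Step 19: union(7, 4) -> already same set; set of 7 now {0, 1, 2, 4, 5, 6, 7, 8, 9, 10, 11}
Step 20: find(6) -> no change; set of 6 is {0, 1, 2, 4, 5, 6, 7, 8, 9, 10, 11}
Step 21: union(7, 9) -> already same set; set of 7 now {0, 1, 2, 4, 5, 6, 7, 8, 9, 10, 11}
Step 22: union(4, 2) -> already same set; set of 4 now {0, 1, 2, 4, 5, 6, 7, 8, 9, 10, 11}
Step 23: union(8, 7) -> already same set; set of 8 now {0, 1, 2, 4, 5, 6, 7, 8, 9, 10, 11}
Step 24: union(10, 1) -> already same set; set of 10 now {0, 1, 2, 4, 5, 6, 7, 8, 9, 10, 11}
Step 25: find(7) -> no change; set of 7 is {0, 1, 2, 4, 5, 6, 7, 8, 9, 10, 11}
Step 26: find(2) -> no change; set of 2 is {0, 1, 2, 4, 5, 6, 7, 8, 9, 10, 11}
Step 27: union(0, 1) -> already same set; set of 0 now {0, 1, 2, 4, 5, 6, 7, 8, 9, 10, 11}
Component of 4: {0, 1, 2, 4, 5, 6, 7, 8, 9, 10, 11}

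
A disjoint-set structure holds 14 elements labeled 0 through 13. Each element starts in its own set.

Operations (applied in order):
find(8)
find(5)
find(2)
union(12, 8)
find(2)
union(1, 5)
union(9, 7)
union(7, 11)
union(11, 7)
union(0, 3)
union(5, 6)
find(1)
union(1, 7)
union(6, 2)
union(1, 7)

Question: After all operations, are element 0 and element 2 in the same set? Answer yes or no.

Answer: no

Derivation:
Step 1: find(8) -> no change; set of 8 is {8}
Step 2: find(5) -> no change; set of 5 is {5}
Step 3: find(2) -> no change; set of 2 is {2}
Step 4: union(12, 8) -> merged; set of 12 now {8, 12}
Step 5: find(2) -> no change; set of 2 is {2}
Step 6: union(1, 5) -> merged; set of 1 now {1, 5}
Step 7: union(9, 7) -> merged; set of 9 now {7, 9}
Step 8: union(7, 11) -> merged; set of 7 now {7, 9, 11}
Step 9: union(11, 7) -> already same set; set of 11 now {7, 9, 11}
Step 10: union(0, 3) -> merged; set of 0 now {0, 3}
Step 11: union(5, 6) -> merged; set of 5 now {1, 5, 6}
Step 12: find(1) -> no change; set of 1 is {1, 5, 6}
Step 13: union(1, 7) -> merged; set of 1 now {1, 5, 6, 7, 9, 11}
Step 14: union(6, 2) -> merged; set of 6 now {1, 2, 5, 6, 7, 9, 11}
Step 15: union(1, 7) -> already same set; set of 1 now {1, 2, 5, 6, 7, 9, 11}
Set of 0: {0, 3}; 2 is not a member.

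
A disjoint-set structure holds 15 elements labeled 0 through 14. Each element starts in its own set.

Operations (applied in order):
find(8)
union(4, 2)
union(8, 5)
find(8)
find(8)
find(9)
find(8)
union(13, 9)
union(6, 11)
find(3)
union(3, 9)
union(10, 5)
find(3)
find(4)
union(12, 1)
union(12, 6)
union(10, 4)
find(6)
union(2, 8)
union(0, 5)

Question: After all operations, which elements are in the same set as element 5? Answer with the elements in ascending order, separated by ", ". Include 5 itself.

Answer: 0, 2, 4, 5, 8, 10

Derivation:
Step 1: find(8) -> no change; set of 8 is {8}
Step 2: union(4, 2) -> merged; set of 4 now {2, 4}
Step 3: union(8, 5) -> merged; set of 8 now {5, 8}
Step 4: find(8) -> no change; set of 8 is {5, 8}
Step 5: find(8) -> no change; set of 8 is {5, 8}
Step 6: find(9) -> no change; set of 9 is {9}
Step 7: find(8) -> no change; set of 8 is {5, 8}
Step 8: union(13, 9) -> merged; set of 13 now {9, 13}
Step 9: union(6, 11) -> merged; set of 6 now {6, 11}
Step 10: find(3) -> no change; set of 3 is {3}
Step 11: union(3, 9) -> merged; set of 3 now {3, 9, 13}
Step 12: union(10, 5) -> merged; set of 10 now {5, 8, 10}
Step 13: find(3) -> no change; set of 3 is {3, 9, 13}
Step 14: find(4) -> no change; set of 4 is {2, 4}
Step 15: union(12, 1) -> merged; set of 12 now {1, 12}
Step 16: union(12, 6) -> merged; set of 12 now {1, 6, 11, 12}
Step 17: union(10, 4) -> merged; set of 10 now {2, 4, 5, 8, 10}
Step 18: find(6) -> no change; set of 6 is {1, 6, 11, 12}
Step 19: union(2, 8) -> already same set; set of 2 now {2, 4, 5, 8, 10}
Step 20: union(0, 5) -> merged; set of 0 now {0, 2, 4, 5, 8, 10}
Component of 5: {0, 2, 4, 5, 8, 10}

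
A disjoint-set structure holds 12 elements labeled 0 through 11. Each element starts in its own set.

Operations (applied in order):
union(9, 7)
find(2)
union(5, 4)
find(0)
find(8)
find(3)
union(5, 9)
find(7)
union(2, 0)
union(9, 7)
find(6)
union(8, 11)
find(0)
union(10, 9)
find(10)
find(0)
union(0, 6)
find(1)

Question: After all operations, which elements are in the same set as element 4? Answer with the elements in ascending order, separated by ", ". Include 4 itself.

Answer: 4, 5, 7, 9, 10

Derivation:
Step 1: union(9, 7) -> merged; set of 9 now {7, 9}
Step 2: find(2) -> no change; set of 2 is {2}
Step 3: union(5, 4) -> merged; set of 5 now {4, 5}
Step 4: find(0) -> no change; set of 0 is {0}
Step 5: find(8) -> no change; set of 8 is {8}
Step 6: find(3) -> no change; set of 3 is {3}
Step 7: union(5, 9) -> merged; set of 5 now {4, 5, 7, 9}
Step 8: find(7) -> no change; set of 7 is {4, 5, 7, 9}
Step 9: union(2, 0) -> merged; set of 2 now {0, 2}
Step 10: union(9, 7) -> already same set; set of 9 now {4, 5, 7, 9}
Step 11: find(6) -> no change; set of 6 is {6}
Step 12: union(8, 11) -> merged; set of 8 now {8, 11}
Step 13: find(0) -> no change; set of 0 is {0, 2}
Step 14: union(10, 9) -> merged; set of 10 now {4, 5, 7, 9, 10}
Step 15: find(10) -> no change; set of 10 is {4, 5, 7, 9, 10}
Step 16: find(0) -> no change; set of 0 is {0, 2}
Step 17: union(0, 6) -> merged; set of 0 now {0, 2, 6}
Step 18: find(1) -> no change; set of 1 is {1}
Component of 4: {4, 5, 7, 9, 10}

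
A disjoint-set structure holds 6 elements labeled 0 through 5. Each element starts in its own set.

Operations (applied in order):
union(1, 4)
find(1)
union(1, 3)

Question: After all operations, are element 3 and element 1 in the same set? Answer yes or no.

Answer: yes

Derivation:
Step 1: union(1, 4) -> merged; set of 1 now {1, 4}
Step 2: find(1) -> no change; set of 1 is {1, 4}
Step 3: union(1, 3) -> merged; set of 1 now {1, 3, 4}
Set of 3: {1, 3, 4}; 1 is a member.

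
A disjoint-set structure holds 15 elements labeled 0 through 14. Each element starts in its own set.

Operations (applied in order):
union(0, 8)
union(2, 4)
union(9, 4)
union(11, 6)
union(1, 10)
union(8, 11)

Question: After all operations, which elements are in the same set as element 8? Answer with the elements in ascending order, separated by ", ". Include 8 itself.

Answer: 0, 6, 8, 11

Derivation:
Step 1: union(0, 8) -> merged; set of 0 now {0, 8}
Step 2: union(2, 4) -> merged; set of 2 now {2, 4}
Step 3: union(9, 4) -> merged; set of 9 now {2, 4, 9}
Step 4: union(11, 6) -> merged; set of 11 now {6, 11}
Step 5: union(1, 10) -> merged; set of 1 now {1, 10}
Step 6: union(8, 11) -> merged; set of 8 now {0, 6, 8, 11}
Component of 8: {0, 6, 8, 11}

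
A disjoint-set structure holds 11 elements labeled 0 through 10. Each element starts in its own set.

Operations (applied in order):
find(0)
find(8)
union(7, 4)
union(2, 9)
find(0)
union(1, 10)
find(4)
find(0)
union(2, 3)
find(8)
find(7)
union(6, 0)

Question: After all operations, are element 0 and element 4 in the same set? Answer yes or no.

Answer: no

Derivation:
Step 1: find(0) -> no change; set of 0 is {0}
Step 2: find(8) -> no change; set of 8 is {8}
Step 3: union(7, 4) -> merged; set of 7 now {4, 7}
Step 4: union(2, 9) -> merged; set of 2 now {2, 9}
Step 5: find(0) -> no change; set of 0 is {0}
Step 6: union(1, 10) -> merged; set of 1 now {1, 10}
Step 7: find(4) -> no change; set of 4 is {4, 7}
Step 8: find(0) -> no change; set of 0 is {0}
Step 9: union(2, 3) -> merged; set of 2 now {2, 3, 9}
Step 10: find(8) -> no change; set of 8 is {8}
Step 11: find(7) -> no change; set of 7 is {4, 7}
Step 12: union(6, 0) -> merged; set of 6 now {0, 6}
Set of 0: {0, 6}; 4 is not a member.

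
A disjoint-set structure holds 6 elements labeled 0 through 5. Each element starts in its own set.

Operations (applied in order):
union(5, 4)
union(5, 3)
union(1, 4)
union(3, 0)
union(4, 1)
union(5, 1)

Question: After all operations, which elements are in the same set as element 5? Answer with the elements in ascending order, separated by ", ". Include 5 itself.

Answer: 0, 1, 3, 4, 5

Derivation:
Step 1: union(5, 4) -> merged; set of 5 now {4, 5}
Step 2: union(5, 3) -> merged; set of 5 now {3, 4, 5}
Step 3: union(1, 4) -> merged; set of 1 now {1, 3, 4, 5}
Step 4: union(3, 0) -> merged; set of 3 now {0, 1, 3, 4, 5}
Step 5: union(4, 1) -> already same set; set of 4 now {0, 1, 3, 4, 5}
Step 6: union(5, 1) -> already same set; set of 5 now {0, 1, 3, 4, 5}
Component of 5: {0, 1, 3, 4, 5}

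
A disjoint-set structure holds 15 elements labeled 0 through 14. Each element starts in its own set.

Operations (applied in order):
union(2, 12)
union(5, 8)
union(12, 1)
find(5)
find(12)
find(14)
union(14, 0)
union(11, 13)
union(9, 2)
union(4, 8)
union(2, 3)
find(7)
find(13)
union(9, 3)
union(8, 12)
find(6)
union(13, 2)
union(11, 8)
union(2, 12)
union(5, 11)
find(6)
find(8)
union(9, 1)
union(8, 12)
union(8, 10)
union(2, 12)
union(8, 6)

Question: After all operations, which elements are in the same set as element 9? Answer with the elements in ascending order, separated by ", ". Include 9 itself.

Step 1: union(2, 12) -> merged; set of 2 now {2, 12}
Step 2: union(5, 8) -> merged; set of 5 now {5, 8}
Step 3: union(12, 1) -> merged; set of 12 now {1, 2, 12}
Step 4: find(5) -> no change; set of 5 is {5, 8}
Step 5: find(12) -> no change; set of 12 is {1, 2, 12}
Step 6: find(14) -> no change; set of 14 is {14}
Step 7: union(14, 0) -> merged; set of 14 now {0, 14}
Step 8: union(11, 13) -> merged; set of 11 now {11, 13}
Step 9: union(9, 2) -> merged; set of 9 now {1, 2, 9, 12}
Step 10: union(4, 8) -> merged; set of 4 now {4, 5, 8}
Step 11: union(2, 3) -> merged; set of 2 now {1, 2, 3, 9, 12}
Step 12: find(7) -> no change; set of 7 is {7}
Step 13: find(13) -> no change; set of 13 is {11, 13}
Step 14: union(9, 3) -> already same set; set of 9 now {1, 2, 3, 9, 12}
Step 15: union(8, 12) -> merged; set of 8 now {1, 2, 3, 4, 5, 8, 9, 12}
Step 16: find(6) -> no change; set of 6 is {6}
Step 17: union(13, 2) -> merged; set of 13 now {1, 2, 3, 4, 5, 8, 9, 11, 12, 13}
Step 18: union(11, 8) -> already same set; set of 11 now {1, 2, 3, 4, 5, 8, 9, 11, 12, 13}
Step 19: union(2, 12) -> already same set; set of 2 now {1, 2, 3, 4, 5, 8, 9, 11, 12, 13}
Step 20: union(5, 11) -> already same set; set of 5 now {1, 2, 3, 4, 5, 8, 9, 11, 12, 13}
Step 21: find(6) -> no change; set of 6 is {6}
Step 22: find(8) -> no change; set of 8 is {1, 2, 3, 4, 5, 8, 9, 11, 12, 13}
Step 23: union(9, 1) -> already same set; set of 9 now {1, 2, 3, 4, 5, 8, 9, 11, 12, 13}
Step 24: union(8, 12) -> already same set; set of 8 now {1, 2, 3, 4, 5, 8, 9, 11, 12, 13}
Step 25: union(8, 10) -> merged; set of 8 now {1, 2, 3, 4, 5, 8, 9, 10, 11, 12, 13}
Step 26: union(2, 12) -> already same set; set of 2 now {1, 2, 3, 4, 5, 8, 9, 10, 11, 12, 13}
Step 27: union(8, 6) -> merged; set of 8 now {1, 2, 3, 4, 5, 6, 8, 9, 10, 11, 12, 13}
Component of 9: {1, 2, 3, 4, 5, 6, 8, 9, 10, 11, 12, 13}

Answer: 1, 2, 3, 4, 5, 6, 8, 9, 10, 11, 12, 13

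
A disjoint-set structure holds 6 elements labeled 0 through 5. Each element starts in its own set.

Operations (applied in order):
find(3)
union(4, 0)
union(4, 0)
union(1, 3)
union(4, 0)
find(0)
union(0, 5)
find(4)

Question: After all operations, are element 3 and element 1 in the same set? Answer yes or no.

Answer: yes

Derivation:
Step 1: find(3) -> no change; set of 3 is {3}
Step 2: union(4, 0) -> merged; set of 4 now {0, 4}
Step 3: union(4, 0) -> already same set; set of 4 now {0, 4}
Step 4: union(1, 3) -> merged; set of 1 now {1, 3}
Step 5: union(4, 0) -> already same set; set of 4 now {0, 4}
Step 6: find(0) -> no change; set of 0 is {0, 4}
Step 7: union(0, 5) -> merged; set of 0 now {0, 4, 5}
Step 8: find(4) -> no change; set of 4 is {0, 4, 5}
Set of 3: {1, 3}; 1 is a member.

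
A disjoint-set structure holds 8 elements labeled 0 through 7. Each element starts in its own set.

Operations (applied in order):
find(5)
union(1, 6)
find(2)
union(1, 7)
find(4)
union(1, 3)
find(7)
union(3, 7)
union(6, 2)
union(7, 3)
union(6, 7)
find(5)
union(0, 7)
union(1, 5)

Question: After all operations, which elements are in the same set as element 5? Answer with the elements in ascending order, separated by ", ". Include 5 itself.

Answer: 0, 1, 2, 3, 5, 6, 7

Derivation:
Step 1: find(5) -> no change; set of 5 is {5}
Step 2: union(1, 6) -> merged; set of 1 now {1, 6}
Step 3: find(2) -> no change; set of 2 is {2}
Step 4: union(1, 7) -> merged; set of 1 now {1, 6, 7}
Step 5: find(4) -> no change; set of 4 is {4}
Step 6: union(1, 3) -> merged; set of 1 now {1, 3, 6, 7}
Step 7: find(7) -> no change; set of 7 is {1, 3, 6, 7}
Step 8: union(3, 7) -> already same set; set of 3 now {1, 3, 6, 7}
Step 9: union(6, 2) -> merged; set of 6 now {1, 2, 3, 6, 7}
Step 10: union(7, 3) -> already same set; set of 7 now {1, 2, 3, 6, 7}
Step 11: union(6, 7) -> already same set; set of 6 now {1, 2, 3, 6, 7}
Step 12: find(5) -> no change; set of 5 is {5}
Step 13: union(0, 7) -> merged; set of 0 now {0, 1, 2, 3, 6, 7}
Step 14: union(1, 5) -> merged; set of 1 now {0, 1, 2, 3, 5, 6, 7}
Component of 5: {0, 1, 2, 3, 5, 6, 7}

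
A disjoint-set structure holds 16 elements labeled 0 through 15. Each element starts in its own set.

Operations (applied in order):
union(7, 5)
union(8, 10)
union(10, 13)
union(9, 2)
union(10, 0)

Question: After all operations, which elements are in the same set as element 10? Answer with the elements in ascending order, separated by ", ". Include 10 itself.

Answer: 0, 8, 10, 13

Derivation:
Step 1: union(7, 5) -> merged; set of 7 now {5, 7}
Step 2: union(8, 10) -> merged; set of 8 now {8, 10}
Step 3: union(10, 13) -> merged; set of 10 now {8, 10, 13}
Step 4: union(9, 2) -> merged; set of 9 now {2, 9}
Step 5: union(10, 0) -> merged; set of 10 now {0, 8, 10, 13}
Component of 10: {0, 8, 10, 13}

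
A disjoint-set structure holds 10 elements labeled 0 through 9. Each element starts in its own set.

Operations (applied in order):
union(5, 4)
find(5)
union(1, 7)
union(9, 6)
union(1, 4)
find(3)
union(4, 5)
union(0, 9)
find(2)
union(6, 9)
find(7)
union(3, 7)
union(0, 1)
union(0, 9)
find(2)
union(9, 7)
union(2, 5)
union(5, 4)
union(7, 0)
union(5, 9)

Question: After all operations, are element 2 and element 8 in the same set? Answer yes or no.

Step 1: union(5, 4) -> merged; set of 5 now {4, 5}
Step 2: find(5) -> no change; set of 5 is {4, 5}
Step 3: union(1, 7) -> merged; set of 1 now {1, 7}
Step 4: union(9, 6) -> merged; set of 9 now {6, 9}
Step 5: union(1, 4) -> merged; set of 1 now {1, 4, 5, 7}
Step 6: find(3) -> no change; set of 3 is {3}
Step 7: union(4, 5) -> already same set; set of 4 now {1, 4, 5, 7}
Step 8: union(0, 9) -> merged; set of 0 now {0, 6, 9}
Step 9: find(2) -> no change; set of 2 is {2}
Step 10: union(6, 9) -> already same set; set of 6 now {0, 6, 9}
Step 11: find(7) -> no change; set of 7 is {1, 4, 5, 7}
Step 12: union(3, 7) -> merged; set of 3 now {1, 3, 4, 5, 7}
Step 13: union(0, 1) -> merged; set of 0 now {0, 1, 3, 4, 5, 6, 7, 9}
Step 14: union(0, 9) -> already same set; set of 0 now {0, 1, 3, 4, 5, 6, 7, 9}
Step 15: find(2) -> no change; set of 2 is {2}
Step 16: union(9, 7) -> already same set; set of 9 now {0, 1, 3, 4, 5, 6, 7, 9}
Step 17: union(2, 5) -> merged; set of 2 now {0, 1, 2, 3, 4, 5, 6, 7, 9}
Step 18: union(5, 4) -> already same set; set of 5 now {0, 1, 2, 3, 4, 5, 6, 7, 9}
Step 19: union(7, 0) -> already same set; set of 7 now {0, 1, 2, 3, 4, 5, 6, 7, 9}
Step 20: union(5, 9) -> already same set; set of 5 now {0, 1, 2, 3, 4, 5, 6, 7, 9}
Set of 2: {0, 1, 2, 3, 4, 5, 6, 7, 9}; 8 is not a member.

Answer: no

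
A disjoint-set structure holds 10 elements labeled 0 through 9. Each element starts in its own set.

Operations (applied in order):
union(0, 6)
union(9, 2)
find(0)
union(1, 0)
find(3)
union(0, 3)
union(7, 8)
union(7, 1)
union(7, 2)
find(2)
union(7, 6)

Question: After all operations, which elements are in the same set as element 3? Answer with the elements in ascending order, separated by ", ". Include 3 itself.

Step 1: union(0, 6) -> merged; set of 0 now {0, 6}
Step 2: union(9, 2) -> merged; set of 9 now {2, 9}
Step 3: find(0) -> no change; set of 0 is {0, 6}
Step 4: union(1, 0) -> merged; set of 1 now {0, 1, 6}
Step 5: find(3) -> no change; set of 3 is {3}
Step 6: union(0, 3) -> merged; set of 0 now {0, 1, 3, 6}
Step 7: union(7, 8) -> merged; set of 7 now {7, 8}
Step 8: union(7, 1) -> merged; set of 7 now {0, 1, 3, 6, 7, 8}
Step 9: union(7, 2) -> merged; set of 7 now {0, 1, 2, 3, 6, 7, 8, 9}
Step 10: find(2) -> no change; set of 2 is {0, 1, 2, 3, 6, 7, 8, 9}
Step 11: union(7, 6) -> already same set; set of 7 now {0, 1, 2, 3, 6, 7, 8, 9}
Component of 3: {0, 1, 2, 3, 6, 7, 8, 9}

Answer: 0, 1, 2, 3, 6, 7, 8, 9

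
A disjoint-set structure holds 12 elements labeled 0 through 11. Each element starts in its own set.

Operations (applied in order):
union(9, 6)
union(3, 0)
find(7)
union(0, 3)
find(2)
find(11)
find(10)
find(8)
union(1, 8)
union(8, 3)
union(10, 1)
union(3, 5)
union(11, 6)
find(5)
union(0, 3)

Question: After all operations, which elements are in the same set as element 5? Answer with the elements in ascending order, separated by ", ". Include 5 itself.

Step 1: union(9, 6) -> merged; set of 9 now {6, 9}
Step 2: union(3, 0) -> merged; set of 3 now {0, 3}
Step 3: find(7) -> no change; set of 7 is {7}
Step 4: union(0, 3) -> already same set; set of 0 now {0, 3}
Step 5: find(2) -> no change; set of 2 is {2}
Step 6: find(11) -> no change; set of 11 is {11}
Step 7: find(10) -> no change; set of 10 is {10}
Step 8: find(8) -> no change; set of 8 is {8}
Step 9: union(1, 8) -> merged; set of 1 now {1, 8}
Step 10: union(8, 3) -> merged; set of 8 now {0, 1, 3, 8}
Step 11: union(10, 1) -> merged; set of 10 now {0, 1, 3, 8, 10}
Step 12: union(3, 5) -> merged; set of 3 now {0, 1, 3, 5, 8, 10}
Step 13: union(11, 6) -> merged; set of 11 now {6, 9, 11}
Step 14: find(5) -> no change; set of 5 is {0, 1, 3, 5, 8, 10}
Step 15: union(0, 3) -> already same set; set of 0 now {0, 1, 3, 5, 8, 10}
Component of 5: {0, 1, 3, 5, 8, 10}

Answer: 0, 1, 3, 5, 8, 10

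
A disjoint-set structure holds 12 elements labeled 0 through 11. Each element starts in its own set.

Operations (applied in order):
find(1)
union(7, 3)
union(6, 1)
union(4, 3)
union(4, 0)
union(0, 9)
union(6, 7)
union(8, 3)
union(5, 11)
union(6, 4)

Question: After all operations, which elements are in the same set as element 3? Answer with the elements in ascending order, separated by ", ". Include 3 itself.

Answer: 0, 1, 3, 4, 6, 7, 8, 9

Derivation:
Step 1: find(1) -> no change; set of 1 is {1}
Step 2: union(7, 3) -> merged; set of 7 now {3, 7}
Step 3: union(6, 1) -> merged; set of 6 now {1, 6}
Step 4: union(4, 3) -> merged; set of 4 now {3, 4, 7}
Step 5: union(4, 0) -> merged; set of 4 now {0, 3, 4, 7}
Step 6: union(0, 9) -> merged; set of 0 now {0, 3, 4, 7, 9}
Step 7: union(6, 7) -> merged; set of 6 now {0, 1, 3, 4, 6, 7, 9}
Step 8: union(8, 3) -> merged; set of 8 now {0, 1, 3, 4, 6, 7, 8, 9}
Step 9: union(5, 11) -> merged; set of 5 now {5, 11}
Step 10: union(6, 4) -> already same set; set of 6 now {0, 1, 3, 4, 6, 7, 8, 9}
Component of 3: {0, 1, 3, 4, 6, 7, 8, 9}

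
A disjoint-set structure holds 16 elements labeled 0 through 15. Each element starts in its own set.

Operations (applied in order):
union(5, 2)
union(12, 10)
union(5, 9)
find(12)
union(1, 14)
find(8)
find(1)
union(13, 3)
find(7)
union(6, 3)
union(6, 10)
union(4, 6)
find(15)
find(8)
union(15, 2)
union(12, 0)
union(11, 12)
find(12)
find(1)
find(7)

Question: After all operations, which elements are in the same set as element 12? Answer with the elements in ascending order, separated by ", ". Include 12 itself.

Step 1: union(5, 2) -> merged; set of 5 now {2, 5}
Step 2: union(12, 10) -> merged; set of 12 now {10, 12}
Step 3: union(5, 9) -> merged; set of 5 now {2, 5, 9}
Step 4: find(12) -> no change; set of 12 is {10, 12}
Step 5: union(1, 14) -> merged; set of 1 now {1, 14}
Step 6: find(8) -> no change; set of 8 is {8}
Step 7: find(1) -> no change; set of 1 is {1, 14}
Step 8: union(13, 3) -> merged; set of 13 now {3, 13}
Step 9: find(7) -> no change; set of 7 is {7}
Step 10: union(6, 3) -> merged; set of 6 now {3, 6, 13}
Step 11: union(6, 10) -> merged; set of 6 now {3, 6, 10, 12, 13}
Step 12: union(4, 6) -> merged; set of 4 now {3, 4, 6, 10, 12, 13}
Step 13: find(15) -> no change; set of 15 is {15}
Step 14: find(8) -> no change; set of 8 is {8}
Step 15: union(15, 2) -> merged; set of 15 now {2, 5, 9, 15}
Step 16: union(12, 0) -> merged; set of 12 now {0, 3, 4, 6, 10, 12, 13}
Step 17: union(11, 12) -> merged; set of 11 now {0, 3, 4, 6, 10, 11, 12, 13}
Step 18: find(12) -> no change; set of 12 is {0, 3, 4, 6, 10, 11, 12, 13}
Step 19: find(1) -> no change; set of 1 is {1, 14}
Step 20: find(7) -> no change; set of 7 is {7}
Component of 12: {0, 3, 4, 6, 10, 11, 12, 13}

Answer: 0, 3, 4, 6, 10, 11, 12, 13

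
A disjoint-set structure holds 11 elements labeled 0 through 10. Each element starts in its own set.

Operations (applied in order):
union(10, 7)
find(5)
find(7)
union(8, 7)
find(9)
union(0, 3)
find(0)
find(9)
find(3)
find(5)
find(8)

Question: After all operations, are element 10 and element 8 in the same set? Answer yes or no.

Answer: yes

Derivation:
Step 1: union(10, 7) -> merged; set of 10 now {7, 10}
Step 2: find(5) -> no change; set of 5 is {5}
Step 3: find(7) -> no change; set of 7 is {7, 10}
Step 4: union(8, 7) -> merged; set of 8 now {7, 8, 10}
Step 5: find(9) -> no change; set of 9 is {9}
Step 6: union(0, 3) -> merged; set of 0 now {0, 3}
Step 7: find(0) -> no change; set of 0 is {0, 3}
Step 8: find(9) -> no change; set of 9 is {9}
Step 9: find(3) -> no change; set of 3 is {0, 3}
Step 10: find(5) -> no change; set of 5 is {5}
Step 11: find(8) -> no change; set of 8 is {7, 8, 10}
Set of 10: {7, 8, 10}; 8 is a member.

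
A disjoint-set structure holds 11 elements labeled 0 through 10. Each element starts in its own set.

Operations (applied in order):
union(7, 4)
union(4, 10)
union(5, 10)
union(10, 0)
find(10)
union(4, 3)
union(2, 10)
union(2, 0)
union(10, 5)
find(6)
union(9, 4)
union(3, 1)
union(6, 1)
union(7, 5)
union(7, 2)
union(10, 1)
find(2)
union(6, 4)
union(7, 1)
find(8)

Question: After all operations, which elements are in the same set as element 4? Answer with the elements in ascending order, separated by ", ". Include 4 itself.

Answer: 0, 1, 2, 3, 4, 5, 6, 7, 9, 10

Derivation:
Step 1: union(7, 4) -> merged; set of 7 now {4, 7}
Step 2: union(4, 10) -> merged; set of 4 now {4, 7, 10}
Step 3: union(5, 10) -> merged; set of 5 now {4, 5, 7, 10}
Step 4: union(10, 0) -> merged; set of 10 now {0, 4, 5, 7, 10}
Step 5: find(10) -> no change; set of 10 is {0, 4, 5, 7, 10}
Step 6: union(4, 3) -> merged; set of 4 now {0, 3, 4, 5, 7, 10}
Step 7: union(2, 10) -> merged; set of 2 now {0, 2, 3, 4, 5, 7, 10}
Step 8: union(2, 0) -> already same set; set of 2 now {0, 2, 3, 4, 5, 7, 10}
Step 9: union(10, 5) -> already same set; set of 10 now {0, 2, 3, 4, 5, 7, 10}
Step 10: find(6) -> no change; set of 6 is {6}
Step 11: union(9, 4) -> merged; set of 9 now {0, 2, 3, 4, 5, 7, 9, 10}
Step 12: union(3, 1) -> merged; set of 3 now {0, 1, 2, 3, 4, 5, 7, 9, 10}
Step 13: union(6, 1) -> merged; set of 6 now {0, 1, 2, 3, 4, 5, 6, 7, 9, 10}
Step 14: union(7, 5) -> already same set; set of 7 now {0, 1, 2, 3, 4, 5, 6, 7, 9, 10}
Step 15: union(7, 2) -> already same set; set of 7 now {0, 1, 2, 3, 4, 5, 6, 7, 9, 10}
Step 16: union(10, 1) -> already same set; set of 10 now {0, 1, 2, 3, 4, 5, 6, 7, 9, 10}
Step 17: find(2) -> no change; set of 2 is {0, 1, 2, 3, 4, 5, 6, 7, 9, 10}
Step 18: union(6, 4) -> already same set; set of 6 now {0, 1, 2, 3, 4, 5, 6, 7, 9, 10}
Step 19: union(7, 1) -> already same set; set of 7 now {0, 1, 2, 3, 4, 5, 6, 7, 9, 10}
Step 20: find(8) -> no change; set of 8 is {8}
Component of 4: {0, 1, 2, 3, 4, 5, 6, 7, 9, 10}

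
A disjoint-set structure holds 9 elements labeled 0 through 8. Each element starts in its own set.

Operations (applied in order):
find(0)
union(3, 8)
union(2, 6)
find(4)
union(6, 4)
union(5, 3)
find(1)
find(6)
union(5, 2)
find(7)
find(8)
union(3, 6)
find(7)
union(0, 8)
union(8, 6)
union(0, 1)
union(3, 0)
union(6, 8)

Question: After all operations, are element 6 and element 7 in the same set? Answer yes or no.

Answer: no

Derivation:
Step 1: find(0) -> no change; set of 0 is {0}
Step 2: union(3, 8) -> merged; set of 3 now {3, 8}
Step 3: union(2, 6) -> merged; set of 2 now {2, 6}
Step 4: find(4) -> no change; set of 4 is {4}
Step 5: union(6, 4) -> merged; set of 6 now {2, 4, 6}
Step 6: union(5, 3) -> merged; set of 5 now {3, 5, 8}
Step 7: find(1) -> no change; set of 1 is {1}
Step 8: find(6) -> no change; set of 6 is {2, 4, 6}
Step 9: union(5, 2) -> merged; set of 5 now {2, 3, 4, 5, 6, 8}
Step 10: find(7) -> no change; set of 7 is {7}
Step 11: find(8) -> no change; set of 8 is {2, 3, 4, 5, 6, 8}
Step 12: union(3, 6) -> already same set; set of 3 now {2, 3, 4, 5, 6, 8}
Step 13: find(7) -> no change; set of 7 is {7}
Step 14: union(0, 8) -> merged; set of 0 now {0, 2, 3, 4, 5, 6, 8}
Step 15: union(8, 6) -> already same set; set of 8 now {0, 2, 3, 4, 5, 6, 8}
Step 16: union(0, 1) -> merged; set of 0 now {0, 1, 2, 3, 4, 5, 6, 8}
Step 17: union(3, 0) -> already same set; set of 3 now {0, 1, 2, 3, 4, 5, 6, 8}
Step 18: union(6, 8) -> already same set; set of 6 now {0, 1, 2, 3, 4, 5, 6, 8}
Set of 6: {0, 1, 2, 3, 4, 5, 6, 8}; 7 is not a member.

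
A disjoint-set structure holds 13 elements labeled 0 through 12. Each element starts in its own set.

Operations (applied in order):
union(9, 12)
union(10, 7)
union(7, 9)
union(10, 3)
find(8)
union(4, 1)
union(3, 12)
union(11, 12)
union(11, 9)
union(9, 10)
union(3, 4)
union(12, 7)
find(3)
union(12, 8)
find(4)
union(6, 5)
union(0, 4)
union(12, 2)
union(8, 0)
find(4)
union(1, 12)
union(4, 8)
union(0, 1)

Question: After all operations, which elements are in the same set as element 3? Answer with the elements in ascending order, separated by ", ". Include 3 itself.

Answer: 0, 1, 2, 3, 4, 7, 8, 9, 10, 11, 12

Derivation:
Step 1: union(9, 12) -> merged; set of 9 now {9, 12}
Step 2: union(10, 7) -> merged; set of 10 now {7, 10}
Step 3: union(7, 9) -> merged; set of 7 now {7, 9, 10, 12}
Step 4: union(10, 3) -> merged; set of 10 now {3, 7, 9, 10, 12}
Step 5: find(8) -> no change; set of 8 is {8}
Step 6: union(4, 1) -> merged; set of 4 now {1, 4}
Step 7: union(3, 12) -> already same set; set of 3 now {3, 7, 9, 10, 12}
Step 8: union(11, 12) -> merged; set of 11 now {3, 7, 9, 10, 11, 12}
Step 9: union(11, 9) -> already same set; set of 11 now {3, 7, 9, 10, 11, 12}
Step 10: union(9, 10) -> already same set; set of 9 now {3, 7, 9, 10, 11, 12}
Step 11: union(3, 4) -> merged; set of 3 now {1, 3, 4, 7, 9, 10, 11, 12}
Step 12: union(12, 7) -> already same set; set of 12 now {1, 3, 4, 7, 9, 10, 11, 12}
Step 13: find(3) -> no change; set of 3 is {1, 3, 4, 7, 9, 10, 11, 12}
Step 14: union(12, 8) -> merged; set of 12 now {1, 3, 4, 7, 8, 9, 10, 11, 12}
Step 15: find(4) -> no change; set of 4 is {1, 3, 4, 7, 8, 9, 10, 11, 12}
Step 16: union(6, 5) -> merged; set of 6 now {5, 6}
Step 17: union(0, 4) -> merged; set of 0 now {0, 1, 3, 4, 7, 8, 9, 10, 11, 12}
Step 18: union(12, 2) -> merged; set of 12 now {0, 1, 2, 3, 4, 7, 8, 9, 10, 11, 12}
Step 19: union(8, 0) -> already same set; set of 8 now {0, 1, 2, 3, 4, 7, 8, 9, 10, 11, 12}
Step 20: find(4) -> no change; set of 4 is {0, 1, 2, 3, 4, 7, 8, 9, 10, 11, 12}
Step 21: union(1, 12) -> already same set; set of 1 now {0, 1, 2, 3, 4, 7, 8, 9, 10, 11, 12}
Step 22: union(4, 8) -> already same set; set of 4 now {0, 1, 2, 3, 4, 7, 8, 9, 10, 11, 12}
Step 23: union(0, 1) -> already same set; set of 0 now {0, 1, 2, 3, 4, 7, 8, 9, 10, 11, 12}
Component of 3: {0, 1, 2, 3, 4, 7, 8, 9, 10, 11, 12}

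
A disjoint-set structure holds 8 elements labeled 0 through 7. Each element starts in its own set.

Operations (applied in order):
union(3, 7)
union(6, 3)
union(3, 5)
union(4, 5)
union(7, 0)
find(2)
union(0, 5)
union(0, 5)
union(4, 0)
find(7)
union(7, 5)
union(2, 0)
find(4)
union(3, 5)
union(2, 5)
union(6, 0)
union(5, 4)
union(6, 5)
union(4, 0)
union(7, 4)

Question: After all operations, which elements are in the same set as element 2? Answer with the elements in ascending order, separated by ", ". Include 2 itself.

Step 1: union(3, 7) -> merged; set of 3 now {3, 7}
Step 2: union(6, 3) -> merged; set of 6 now {3, 6, 7}
Step 3: union(3, 5) -> merged; set of 3 now {3, 5, 6, 7}
Step 4: union(4, 5) -> merged; set of 4 now {3, 4, 5, 6, 7}
Step 5: union(7, 0) -> merged; set of 7 now {0, 3, 4, 5, 6, 7}
Step 6: find(2) -> no change; set of 2 is {2}
Step 7: union(0, 5) -> already same set; set of 0 now {0, 3, 4, 5, 6, 7}
Step 8: union(0, 5) -> already same set; set of 0 now {0, 3, 4, 5, 6, 7}
Step 9: union(4, 0) -> already same set; set of 4 now {0, 3, 4, 5, 6, 7}
Step 10: find(7) -> no change; set of 7 is {0, 3, 4, 5, 6, 7}
Step 11: union(7, 5) -> already same set; set of 7 now {0, 3, 4, 5, 6, 7}
Step 12: union(2, 0) -> merged; set of 2 now {0, 2, 3, 4, 5, 6, 7}
Step 13: find(4) -> no change; set of 4 is {0, 2, 3, 4, 5, 6, 7}
Step 14: union(3, 5) -> already same set; set of 3 now {0, 2, 3, 4, 5, 6, 7}
Step 15: union(2, 5) -> already same set; set of 2 now {0, 2, 3, 4, 5, 6, 7}
Step 16: union(6, 0) -> already same set; set of 6 now {0, 2, 3, 4, 5, 6, 7}
Step 17: union(5, 4) -> already same set; set of 5 now {0, 2, 3, 4, 5, 6, 7}
Step 18: union(6, 5) -> already same set; set of 6 now {0, 2, 3, 4, 5, 6, 7}
Step 19: union(4, 0) -> already same set; set of 4 now {0, 2, 3, 4, 5, 6, 7}
Step 20: union(7, 4) -> already same set; set of 7 now {0, 2, 3, 4, 5, 6, 7}
Component of 2: {0, 2, 3, 4, 5, 6, 7}

Answer: 0, 2, 3, 4, 5, 6, 7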